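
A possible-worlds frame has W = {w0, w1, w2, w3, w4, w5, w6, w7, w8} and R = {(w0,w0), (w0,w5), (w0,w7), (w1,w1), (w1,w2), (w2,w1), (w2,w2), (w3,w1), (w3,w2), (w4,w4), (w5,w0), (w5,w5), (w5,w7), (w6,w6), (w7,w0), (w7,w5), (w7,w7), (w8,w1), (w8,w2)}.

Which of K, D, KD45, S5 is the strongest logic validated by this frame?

KD45

Serial (axiom D): yes — every world has a successor (e.g. w0 R w0).
Euclidean (axiom 5): yes — any two successors of a common world are R-related.
Transitive (axiom 4): yes — every two-step R-path is closed by a direct edge.
Reflexive (axiom T): no — w3 is not related to itself.
So F validates K, D, KD45; S5 would additionally require R to be reflexive. The strongest is KD45.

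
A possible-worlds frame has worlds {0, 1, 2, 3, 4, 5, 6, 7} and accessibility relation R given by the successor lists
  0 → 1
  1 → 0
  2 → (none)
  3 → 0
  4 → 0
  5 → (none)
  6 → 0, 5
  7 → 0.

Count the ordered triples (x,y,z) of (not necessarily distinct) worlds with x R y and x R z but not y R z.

9

Enumerating: (0,1,1), (1,0,0), (3,0,0), (4,0,0), (6,0,0), (6,0,5), (6,5,0), (6,5,5), (7,0,0).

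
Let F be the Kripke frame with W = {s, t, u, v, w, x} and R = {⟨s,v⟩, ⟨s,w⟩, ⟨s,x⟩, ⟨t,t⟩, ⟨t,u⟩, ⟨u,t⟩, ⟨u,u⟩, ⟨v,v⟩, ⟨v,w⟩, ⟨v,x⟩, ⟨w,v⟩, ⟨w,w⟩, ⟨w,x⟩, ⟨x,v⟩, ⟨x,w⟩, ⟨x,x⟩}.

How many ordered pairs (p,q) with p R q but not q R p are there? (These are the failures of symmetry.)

3

Enumerating: (s,v), (s,w), (s,x).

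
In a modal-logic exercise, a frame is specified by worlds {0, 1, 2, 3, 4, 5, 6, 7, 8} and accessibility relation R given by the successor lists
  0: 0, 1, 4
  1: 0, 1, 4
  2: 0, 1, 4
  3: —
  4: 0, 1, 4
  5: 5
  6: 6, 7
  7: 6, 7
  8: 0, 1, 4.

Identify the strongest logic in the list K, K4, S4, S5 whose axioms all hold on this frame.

K4

Transitive (axiom 4): yes — every two-step R-path is closed by a direct edge.
Reflexive (axiom T): no — 2 is not related to itself.
Euclidean (axiom 5): yes — any two successors of a common world are R-related.
So F validates K, K4; S4 would additionally require R to be reflexive. The strongest is K4.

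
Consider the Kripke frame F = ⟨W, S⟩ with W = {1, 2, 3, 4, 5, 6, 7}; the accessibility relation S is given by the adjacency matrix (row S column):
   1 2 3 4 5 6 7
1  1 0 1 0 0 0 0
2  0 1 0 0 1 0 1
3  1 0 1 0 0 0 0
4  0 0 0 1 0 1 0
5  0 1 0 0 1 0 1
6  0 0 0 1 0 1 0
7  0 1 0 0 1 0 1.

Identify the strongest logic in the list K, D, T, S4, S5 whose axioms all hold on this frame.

S5

Serial (axiom D): yes — every world has a successor (e.g. 1 S 1).
Reflexive (axiom T): yes — every world is S-related to itself.
Transitive (axiom 4): yes — every two-step S-path is closed by a direct edge.
Euclidean (axiom 5): yes — any two successors of a common world are S-related.
So F validates K, D, T, S4, S5. The strongest is S5.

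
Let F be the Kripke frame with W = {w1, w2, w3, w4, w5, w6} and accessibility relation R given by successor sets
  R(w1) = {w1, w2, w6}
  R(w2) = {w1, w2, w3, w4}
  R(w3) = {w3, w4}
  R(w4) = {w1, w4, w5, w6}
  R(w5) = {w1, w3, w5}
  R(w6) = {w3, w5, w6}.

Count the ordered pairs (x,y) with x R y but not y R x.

11

Enumerating: (w1,w6), (w2,w3), (w2,w4), (w3,w4), (w4,w1), (w4,w5), (w4,w6), (w5,w1), (w5,w3), (w6,w3), (w6,w5).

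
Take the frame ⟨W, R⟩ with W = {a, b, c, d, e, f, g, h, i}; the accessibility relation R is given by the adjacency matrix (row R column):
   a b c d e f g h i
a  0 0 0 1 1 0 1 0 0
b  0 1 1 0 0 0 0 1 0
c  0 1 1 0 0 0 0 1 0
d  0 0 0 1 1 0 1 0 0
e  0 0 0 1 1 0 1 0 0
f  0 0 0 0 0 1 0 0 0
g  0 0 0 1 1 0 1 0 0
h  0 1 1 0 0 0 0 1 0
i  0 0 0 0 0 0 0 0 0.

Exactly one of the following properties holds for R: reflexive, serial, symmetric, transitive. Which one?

transitive

Reflexive: no — a is not related to itself.
Serial: no — i has no R-successor.
Symmetric: no — a R d but not d R a.
Transitive: yes — every two-step R-path is closed by a direct edge.
Only transitive holds.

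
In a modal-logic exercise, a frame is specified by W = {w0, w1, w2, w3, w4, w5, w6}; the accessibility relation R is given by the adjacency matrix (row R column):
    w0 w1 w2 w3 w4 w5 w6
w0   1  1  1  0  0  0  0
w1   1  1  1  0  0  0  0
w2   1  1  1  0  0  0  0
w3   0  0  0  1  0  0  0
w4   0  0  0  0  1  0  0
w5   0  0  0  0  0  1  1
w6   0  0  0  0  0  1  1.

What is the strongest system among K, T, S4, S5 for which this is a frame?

Reflexive (axiom T): yes — every world is R-related to itself.
Transitive (axiom 4): yes — every two-step R-path is closed by a direct edge.
Euclidean (axiom 5): yes — any two successors of a common world are R-related.
So F validates K, T, S4, S5. The strongest is S5.

S5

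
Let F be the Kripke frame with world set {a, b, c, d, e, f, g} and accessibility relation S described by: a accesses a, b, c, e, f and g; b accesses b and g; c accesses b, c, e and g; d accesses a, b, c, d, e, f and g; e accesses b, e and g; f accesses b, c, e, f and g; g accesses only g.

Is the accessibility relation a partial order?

Reflexive: yes — every world is S-related to itself.
Transitive: yes — every two-step S-path is closed by a direct edge.
Antisymmetric: yes — no distinct pair is related both ways.
So S is a partial order.

Yes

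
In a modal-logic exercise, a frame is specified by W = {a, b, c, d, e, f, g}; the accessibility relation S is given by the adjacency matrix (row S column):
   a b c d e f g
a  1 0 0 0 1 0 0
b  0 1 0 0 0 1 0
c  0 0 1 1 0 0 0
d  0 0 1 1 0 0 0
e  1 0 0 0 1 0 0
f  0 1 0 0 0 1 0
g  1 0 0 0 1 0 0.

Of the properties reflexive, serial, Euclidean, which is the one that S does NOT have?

reflexive

Reflexive: no — g is not related to itself.
Serial: yes — every world has a successor (e.g. a S a).
Euclidean: yes — any two successors of a common world are S-related.
Only reflexive fails.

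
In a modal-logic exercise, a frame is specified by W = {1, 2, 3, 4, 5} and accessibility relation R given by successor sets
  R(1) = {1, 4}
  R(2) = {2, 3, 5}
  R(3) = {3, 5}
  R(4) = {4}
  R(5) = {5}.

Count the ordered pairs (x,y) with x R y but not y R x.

Enumerating: (1,4), (2,3), (2,5), (3,5).

4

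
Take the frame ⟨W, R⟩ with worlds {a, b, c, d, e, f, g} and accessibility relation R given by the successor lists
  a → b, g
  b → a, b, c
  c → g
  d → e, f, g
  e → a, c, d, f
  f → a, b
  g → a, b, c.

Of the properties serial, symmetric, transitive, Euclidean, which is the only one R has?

Serial: yes — every world has a successor (e.g. a R b).
Symmetric: no — b R c but not c R b.
Transitive: no — a R b and b R c, but not a R c.
Euclidean: no — a R b and a R g, but not b R g.
Only serial holds.

serial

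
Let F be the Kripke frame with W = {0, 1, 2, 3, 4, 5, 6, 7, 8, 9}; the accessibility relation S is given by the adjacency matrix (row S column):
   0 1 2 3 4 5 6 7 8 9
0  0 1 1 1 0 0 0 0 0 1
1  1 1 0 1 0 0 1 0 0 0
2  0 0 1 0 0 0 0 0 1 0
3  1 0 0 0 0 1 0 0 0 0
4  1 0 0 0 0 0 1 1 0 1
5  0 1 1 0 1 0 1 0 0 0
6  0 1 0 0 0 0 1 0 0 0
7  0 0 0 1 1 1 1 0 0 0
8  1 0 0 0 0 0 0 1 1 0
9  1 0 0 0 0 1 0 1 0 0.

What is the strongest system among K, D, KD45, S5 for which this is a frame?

D

Serial (axiom D): yes — every world has a successor (e.g. 0 S 1).
Euclidean (axiom 5): no — 0 S 1 and 0 S 2, but not 1 S 2.
Transitive (axiom 4): no — 0 S 1 and 1 S 6, but not 0 S 6.
Reflexive (axiom T): no — 0 is not related to itself.
So F validates K, D; KD45 would additionally require S to be Euclidean and transitive. The strongest is D.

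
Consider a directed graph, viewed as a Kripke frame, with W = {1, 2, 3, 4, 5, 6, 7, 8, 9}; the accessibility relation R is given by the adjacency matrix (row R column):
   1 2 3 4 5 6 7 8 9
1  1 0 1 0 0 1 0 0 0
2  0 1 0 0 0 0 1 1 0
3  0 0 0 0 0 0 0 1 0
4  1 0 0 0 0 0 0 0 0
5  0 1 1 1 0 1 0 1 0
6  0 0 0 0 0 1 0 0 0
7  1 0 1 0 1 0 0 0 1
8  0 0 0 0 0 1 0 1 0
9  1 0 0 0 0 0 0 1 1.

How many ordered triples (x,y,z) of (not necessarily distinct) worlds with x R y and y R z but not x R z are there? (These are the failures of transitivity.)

Enumerating: (1,3,8), (2,7,1), (2,7,3), (2,7,5), (2,7,9), (2,8,6), (3,8,6), (4,1,3), (4,1,6), (5,2,7), (5,4,1), (7,1,6), … and 9 more.
Total: 21.

21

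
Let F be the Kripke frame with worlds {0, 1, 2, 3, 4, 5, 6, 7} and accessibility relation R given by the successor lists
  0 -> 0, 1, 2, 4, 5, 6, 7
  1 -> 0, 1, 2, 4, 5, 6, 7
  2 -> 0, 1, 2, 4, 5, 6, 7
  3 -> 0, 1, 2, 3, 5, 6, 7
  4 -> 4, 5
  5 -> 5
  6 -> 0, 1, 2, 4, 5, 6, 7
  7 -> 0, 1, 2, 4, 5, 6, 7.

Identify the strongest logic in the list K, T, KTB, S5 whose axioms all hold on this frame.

Reflexive (axiom T): yes — every world is R-related to itself.
Symmetric (axiom B): no — 0 R 4 but not 4 R 0.
Euclidean (axiom 5): no — 0 R 4 and 0 R 1, but not 4 R 1.
So F validates K, T; KTB would additionally require R to be symmetric. The strongest is T.

T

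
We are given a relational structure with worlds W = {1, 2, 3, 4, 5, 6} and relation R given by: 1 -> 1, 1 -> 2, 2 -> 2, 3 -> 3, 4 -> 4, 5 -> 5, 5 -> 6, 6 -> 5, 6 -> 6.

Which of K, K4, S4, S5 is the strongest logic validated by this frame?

S4

Transitive (axiom 4): yes — every two-step R-path is closed by a direct edge.
Reflexive (axiom T): yes — every world is R-related to itself.
Euclidean (axiom 5): no — 1 R 2 and 1 R 1, but not 2 R 1.
So F validates K, K4, S4; S5 would additionally require R to be Euclidean. The strongest is S4.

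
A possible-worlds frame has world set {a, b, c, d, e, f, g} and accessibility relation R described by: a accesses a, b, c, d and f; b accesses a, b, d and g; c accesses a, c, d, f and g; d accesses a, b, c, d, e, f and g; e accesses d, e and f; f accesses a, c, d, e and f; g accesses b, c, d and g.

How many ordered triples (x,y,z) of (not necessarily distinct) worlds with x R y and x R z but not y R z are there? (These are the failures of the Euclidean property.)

32

Enumerating: (a,b,c), (a,b,f), (a,c,b), (a,f,b), (b,a,g), (b,g,a), (c,a,g), (c,f,g), (c,g,a), (c,g,f), (d,a,e), (d,a,g), … and 20 more.
Total: 32.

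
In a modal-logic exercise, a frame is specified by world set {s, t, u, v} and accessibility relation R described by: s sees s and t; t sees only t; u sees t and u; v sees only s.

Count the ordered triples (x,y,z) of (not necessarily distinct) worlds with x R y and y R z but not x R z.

Enumerating: (v,s,t).

1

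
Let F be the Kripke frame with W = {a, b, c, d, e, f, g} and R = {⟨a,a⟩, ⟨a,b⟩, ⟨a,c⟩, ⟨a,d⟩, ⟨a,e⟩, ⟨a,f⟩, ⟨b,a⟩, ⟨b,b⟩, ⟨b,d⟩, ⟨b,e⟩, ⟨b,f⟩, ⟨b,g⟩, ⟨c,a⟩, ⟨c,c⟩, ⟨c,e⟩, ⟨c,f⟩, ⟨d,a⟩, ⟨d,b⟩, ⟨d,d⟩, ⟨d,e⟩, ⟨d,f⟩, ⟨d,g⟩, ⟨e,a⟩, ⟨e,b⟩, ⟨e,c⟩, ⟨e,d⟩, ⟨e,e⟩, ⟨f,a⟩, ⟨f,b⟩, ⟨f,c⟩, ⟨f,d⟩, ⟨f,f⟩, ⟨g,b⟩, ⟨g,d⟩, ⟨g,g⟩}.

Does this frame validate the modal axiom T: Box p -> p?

Yes

Axiom T corresponds to the accessibility relation being reflexive.
Reflexive: yes — every world is R-related to itself.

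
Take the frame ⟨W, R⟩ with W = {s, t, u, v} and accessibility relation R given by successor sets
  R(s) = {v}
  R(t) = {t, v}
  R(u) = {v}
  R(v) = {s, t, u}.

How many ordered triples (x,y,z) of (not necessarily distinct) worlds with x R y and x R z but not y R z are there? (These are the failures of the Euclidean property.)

11

Enumerating: (s,v,v), (t,v,v), (u,v,v), (v,s,s), (v,s,t), (v,s,u), (v,t,s), (v,t,u), (v,u,s), (v,u,t), (v,u,u).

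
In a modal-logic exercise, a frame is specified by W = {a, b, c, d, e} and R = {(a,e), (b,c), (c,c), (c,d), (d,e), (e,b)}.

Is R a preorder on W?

Reflexive: no — a is not related to itself.
Transitive: no — a R e and e R b, but not a R b.
So R is not a preorder.

No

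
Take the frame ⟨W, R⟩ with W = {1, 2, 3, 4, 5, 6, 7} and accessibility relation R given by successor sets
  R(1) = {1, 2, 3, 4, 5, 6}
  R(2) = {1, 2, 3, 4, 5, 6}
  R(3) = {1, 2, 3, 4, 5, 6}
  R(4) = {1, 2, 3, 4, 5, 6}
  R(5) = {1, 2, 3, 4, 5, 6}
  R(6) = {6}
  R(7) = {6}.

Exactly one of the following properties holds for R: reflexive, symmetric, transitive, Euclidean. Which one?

transitive

Reflexive: no — 7 is not related to itself.
Symmetric: no — 1 R 6 but not 6 R 1.
Transitive: yes — every two-step R-path is closed by a direct edge.
Euclidean: no — 1 R 6 and 1 R 2, but not 6 R 2.
Only transitive holds.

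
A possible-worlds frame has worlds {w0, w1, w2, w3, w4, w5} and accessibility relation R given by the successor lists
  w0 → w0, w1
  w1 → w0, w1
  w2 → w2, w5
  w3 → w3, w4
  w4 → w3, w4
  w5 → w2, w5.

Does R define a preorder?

Yes

Reflexive: yes — every world is R-related to itself.
Transitive: yes — every two-step R-path is closed by a direct edge.
So R is a preorder.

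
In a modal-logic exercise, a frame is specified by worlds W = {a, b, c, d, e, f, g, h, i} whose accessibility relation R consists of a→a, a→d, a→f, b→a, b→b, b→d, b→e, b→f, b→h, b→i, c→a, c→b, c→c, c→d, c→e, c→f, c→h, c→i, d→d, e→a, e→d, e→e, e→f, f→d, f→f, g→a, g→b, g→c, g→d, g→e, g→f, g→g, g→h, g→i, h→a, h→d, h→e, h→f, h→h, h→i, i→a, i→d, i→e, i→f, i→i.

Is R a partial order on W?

Yes

Reflexive: yes — every world is R-related to itself.
Transitive: yes — every two-step R-path is closed by a direct edge.
Antisymmetric: yes — no distinct pair is related both ways.
So R is a partial order.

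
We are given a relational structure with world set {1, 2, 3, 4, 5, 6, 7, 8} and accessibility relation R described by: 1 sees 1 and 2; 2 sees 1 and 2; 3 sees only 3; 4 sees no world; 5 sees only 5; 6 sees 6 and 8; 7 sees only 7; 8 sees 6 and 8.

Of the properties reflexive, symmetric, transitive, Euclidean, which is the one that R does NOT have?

Reflexive: no — 4 is not related to itself.
Symmetric: yes — every pair in R has its reverse in R.
Transitive: yes — every two-step R-path is closed by a direct edge.
Euclidean: yes — any two successors of a common world are R-related.
Only reflexive fails.

reflexive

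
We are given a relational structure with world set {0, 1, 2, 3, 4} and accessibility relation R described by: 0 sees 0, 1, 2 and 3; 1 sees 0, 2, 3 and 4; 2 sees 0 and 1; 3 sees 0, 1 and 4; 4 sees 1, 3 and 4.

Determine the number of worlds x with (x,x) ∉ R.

Enumerating: 1, 2, 3.

3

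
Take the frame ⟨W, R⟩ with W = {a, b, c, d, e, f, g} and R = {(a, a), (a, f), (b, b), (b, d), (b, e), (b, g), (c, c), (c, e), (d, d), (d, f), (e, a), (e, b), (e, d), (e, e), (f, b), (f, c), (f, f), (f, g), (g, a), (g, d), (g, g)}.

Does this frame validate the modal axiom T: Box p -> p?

By correspondence theory, T is valid on a frame iff R is reflexive.
Reflexive: yes — every world is R-related to itself.

Yes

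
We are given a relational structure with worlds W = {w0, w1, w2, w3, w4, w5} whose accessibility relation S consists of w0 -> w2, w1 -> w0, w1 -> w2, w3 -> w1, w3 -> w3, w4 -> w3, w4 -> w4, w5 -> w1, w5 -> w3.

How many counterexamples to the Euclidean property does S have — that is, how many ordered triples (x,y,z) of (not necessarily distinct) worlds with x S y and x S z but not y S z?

Enumerating: (w0,w2,w2), (w1,w0,w0), (w1,w2,w0), (w1,w2,w2), (w3,w1,w1), (w3,w1,w3), (w4,w3,w4), (w5,w1,w1), (w5,w1,w3).

9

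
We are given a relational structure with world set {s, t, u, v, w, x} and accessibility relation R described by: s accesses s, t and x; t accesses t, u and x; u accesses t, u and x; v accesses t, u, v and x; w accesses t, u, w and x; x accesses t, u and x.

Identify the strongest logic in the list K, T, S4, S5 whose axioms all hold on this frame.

T

Reflexive (axiom T): yes — every world is R-related to itself.
Transitive (axiom 4): no — s R t and t R u, but not s R u.
Euclidean (axiom 5): no — s R t and s R s, but not t R s.
So F validates K, T; S4 would additionally require R to be transitive. The strongest is T.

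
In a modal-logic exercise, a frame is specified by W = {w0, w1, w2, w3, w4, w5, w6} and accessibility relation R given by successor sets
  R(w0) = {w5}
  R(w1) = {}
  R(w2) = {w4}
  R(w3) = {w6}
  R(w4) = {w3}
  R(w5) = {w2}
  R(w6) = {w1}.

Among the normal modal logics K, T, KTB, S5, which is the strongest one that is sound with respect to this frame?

Reflexive (axiom T): no — w0 is not related to itself.
Symmetric (axiom B): no — w0 R w5 but not w5 R w0.
Euclidean (axiom 5): no — w0 R w5 and w0 R w5, but not w5 R w5.
So F validates K; T would additionally require R to be reflexive. The strongest is K.

K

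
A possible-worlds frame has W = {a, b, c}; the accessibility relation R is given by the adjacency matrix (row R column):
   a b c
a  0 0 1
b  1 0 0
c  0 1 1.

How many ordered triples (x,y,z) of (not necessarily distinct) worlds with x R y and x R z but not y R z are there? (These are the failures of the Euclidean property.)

Enumerating: (b,a,a), (c,b,b), (c,b,c).

3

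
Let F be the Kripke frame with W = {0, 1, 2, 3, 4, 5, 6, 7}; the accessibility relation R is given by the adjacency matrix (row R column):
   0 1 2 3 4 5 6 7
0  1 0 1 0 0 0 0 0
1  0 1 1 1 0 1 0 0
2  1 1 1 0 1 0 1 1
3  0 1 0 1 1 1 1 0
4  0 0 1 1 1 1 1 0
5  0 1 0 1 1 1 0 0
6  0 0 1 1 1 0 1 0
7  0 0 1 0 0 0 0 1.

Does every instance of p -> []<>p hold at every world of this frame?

Yes

By correspondence theory, B is valid on a frame iff R is symmetric.
Symmetric: yes — every pair in R has its reverse in R.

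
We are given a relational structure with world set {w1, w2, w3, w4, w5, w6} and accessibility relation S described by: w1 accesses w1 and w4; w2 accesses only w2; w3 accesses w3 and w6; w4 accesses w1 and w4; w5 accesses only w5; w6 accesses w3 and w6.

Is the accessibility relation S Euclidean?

Euclidean: yes — any two successors of a common world are S-related.

Yes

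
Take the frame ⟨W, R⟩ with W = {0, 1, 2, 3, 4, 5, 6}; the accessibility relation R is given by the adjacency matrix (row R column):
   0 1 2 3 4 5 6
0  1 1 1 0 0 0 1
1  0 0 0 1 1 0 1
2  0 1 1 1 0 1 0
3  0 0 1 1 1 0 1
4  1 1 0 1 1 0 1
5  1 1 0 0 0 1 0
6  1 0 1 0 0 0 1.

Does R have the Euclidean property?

No

Euclidean: no — 0 R 1 and 0 R 2, but not 1 R 2.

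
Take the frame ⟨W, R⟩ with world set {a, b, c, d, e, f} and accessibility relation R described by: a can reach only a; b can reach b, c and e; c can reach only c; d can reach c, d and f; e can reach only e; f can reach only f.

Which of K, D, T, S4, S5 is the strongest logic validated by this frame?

Serial (axiom D): yes — every world has a successor (e.g. a R a).
Reflexive (axiom T): yes — every world is R-related to itself.
Transitive (axiom 4): yes — every two-step R-path is closed by a direct edge.
Euclidean (axiom 5): no — b R c and b R e, but not c R e.
So F validates K, D, T, S4; S5 would additionally require R to be Euclidean. The strongest is S4.

S4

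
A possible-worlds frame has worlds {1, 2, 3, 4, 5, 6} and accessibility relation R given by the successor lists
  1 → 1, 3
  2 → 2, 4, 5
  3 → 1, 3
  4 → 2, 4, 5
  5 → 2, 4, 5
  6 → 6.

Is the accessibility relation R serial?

Yes

Serial: yes — every world has a successor (e.g. 1 R 1).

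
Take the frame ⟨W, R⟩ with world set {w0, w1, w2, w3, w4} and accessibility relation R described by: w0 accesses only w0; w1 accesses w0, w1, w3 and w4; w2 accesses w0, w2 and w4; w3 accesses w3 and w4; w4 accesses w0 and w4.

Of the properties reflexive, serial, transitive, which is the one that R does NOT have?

transitive

Reflexive: yes — every world is R-related to itself.
Serial: yes — every world has a successor (e.g. w0 R w0).
Transitive: no — w3 R w4 and w4 R w0, but not w3 R w0.
Only transitive fails.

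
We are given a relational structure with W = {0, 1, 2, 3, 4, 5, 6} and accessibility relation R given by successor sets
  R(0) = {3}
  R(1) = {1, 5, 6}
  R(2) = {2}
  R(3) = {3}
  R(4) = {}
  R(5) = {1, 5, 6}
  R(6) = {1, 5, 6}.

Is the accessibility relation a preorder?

Reflexive: no — 0 is not related to itself.
Transitive: yes — every two-step R-path is closed by a direct edge.
So R is not a preorder.

No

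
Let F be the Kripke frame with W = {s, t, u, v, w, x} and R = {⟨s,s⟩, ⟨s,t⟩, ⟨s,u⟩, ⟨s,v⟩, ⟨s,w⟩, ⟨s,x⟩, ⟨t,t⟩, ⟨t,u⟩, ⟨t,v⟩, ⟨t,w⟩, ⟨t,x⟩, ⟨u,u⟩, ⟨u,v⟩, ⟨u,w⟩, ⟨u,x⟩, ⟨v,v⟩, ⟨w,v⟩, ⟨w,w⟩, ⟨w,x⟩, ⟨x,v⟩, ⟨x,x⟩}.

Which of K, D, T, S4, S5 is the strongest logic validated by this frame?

Serial (axiom D): yes — every world has a successor (e.g. s R s).
Reflexive (axiom T): yes — every world is R-related to itself.
Transitive (axiom 4): yes — every two-step R-path is closed by a direct edge.
Euclidean (axiom 5): no — s R u and s R t, but not u R t.
So F validates K, D, T, S4; S5 would additionally require R to be Euclidean. The strongest is S4.

S4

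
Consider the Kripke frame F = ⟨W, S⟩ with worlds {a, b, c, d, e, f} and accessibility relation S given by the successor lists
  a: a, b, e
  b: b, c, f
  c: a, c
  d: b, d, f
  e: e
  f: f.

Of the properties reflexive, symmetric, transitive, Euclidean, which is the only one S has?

reflexive

Reflexive: yes — every world is S-related to itself.
Symmetric: no — a S b but not b S a.
Transitive: no — a S b and b S c, but not a S c.
Euclidean: no — a S b and a S e, but not b S e.
Only reflexive holds.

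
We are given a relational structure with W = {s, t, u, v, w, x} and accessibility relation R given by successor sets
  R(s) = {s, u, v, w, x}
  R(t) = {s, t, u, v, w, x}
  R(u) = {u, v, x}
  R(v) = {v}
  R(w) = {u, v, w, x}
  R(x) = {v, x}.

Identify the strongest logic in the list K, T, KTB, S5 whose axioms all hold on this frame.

T

Reflexive (axiom T): yes — every world is R-related to itself.
Symmetric (axiom B): no — s R u but not u R s.
Euclidean (axiom 5): no — s R u and s R w, but not u R w.
So F validates K, T; KTB would additionally require R to be symmetric. The strongest is T.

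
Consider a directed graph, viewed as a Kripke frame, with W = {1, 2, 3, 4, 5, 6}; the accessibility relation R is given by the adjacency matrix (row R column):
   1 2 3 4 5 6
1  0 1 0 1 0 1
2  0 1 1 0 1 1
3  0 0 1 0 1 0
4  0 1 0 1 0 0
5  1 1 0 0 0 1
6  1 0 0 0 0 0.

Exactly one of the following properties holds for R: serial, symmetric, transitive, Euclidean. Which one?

serial

Serial: yes — every world has a successor (e.g. 1 R 2).
Symmetric: no — 1 R 2 but not 2 R 1.
Transitive: no — 1 R 2 and 2 R 3, but not 1 R 3.
Euclidean: no — 1 R 2 and 1 R 4, but not 2 R 4.
Only serial holds.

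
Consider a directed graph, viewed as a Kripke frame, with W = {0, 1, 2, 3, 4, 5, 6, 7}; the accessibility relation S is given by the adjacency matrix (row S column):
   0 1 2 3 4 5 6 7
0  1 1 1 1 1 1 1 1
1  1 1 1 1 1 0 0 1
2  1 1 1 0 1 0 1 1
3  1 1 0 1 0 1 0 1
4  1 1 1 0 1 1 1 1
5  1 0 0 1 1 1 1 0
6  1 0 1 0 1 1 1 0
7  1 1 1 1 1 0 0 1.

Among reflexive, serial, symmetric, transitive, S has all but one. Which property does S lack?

Reflexive: yes — every world is S-related to itself.
Serial: yes — every world has a successor (e.g. 0 S 0).
Symmetric: yes — every pair in S has its reverse in S.
Transitive: no — 1 S 0 and 0 S 5, but not 1 S 5.
Only transitive fails.

transitive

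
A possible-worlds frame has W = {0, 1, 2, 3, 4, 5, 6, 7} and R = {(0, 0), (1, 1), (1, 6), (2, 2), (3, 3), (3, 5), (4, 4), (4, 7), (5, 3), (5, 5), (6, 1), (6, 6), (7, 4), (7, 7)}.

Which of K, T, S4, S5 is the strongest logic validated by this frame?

Reflexive (axiom T): yes — every world is R-related to itself.
Transitive (axiom 4): yes — every two-step R-path is closed by a direct edge.
Euclidean (axiom 5): yes — any two successors of a common world are R-related.
So F validates K, T, S4, S5. The strongest is S5.

S5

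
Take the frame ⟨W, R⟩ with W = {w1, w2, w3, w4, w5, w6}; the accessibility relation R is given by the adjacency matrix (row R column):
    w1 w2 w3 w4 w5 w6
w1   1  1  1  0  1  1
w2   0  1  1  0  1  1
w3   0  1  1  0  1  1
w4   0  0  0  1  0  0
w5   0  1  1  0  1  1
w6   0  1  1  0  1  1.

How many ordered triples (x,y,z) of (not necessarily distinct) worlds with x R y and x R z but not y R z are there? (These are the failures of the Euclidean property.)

4

Enumerating: (w1,w2,w1), (w1,w3,w1), (w1,w5,w1), (w1,w6,w1).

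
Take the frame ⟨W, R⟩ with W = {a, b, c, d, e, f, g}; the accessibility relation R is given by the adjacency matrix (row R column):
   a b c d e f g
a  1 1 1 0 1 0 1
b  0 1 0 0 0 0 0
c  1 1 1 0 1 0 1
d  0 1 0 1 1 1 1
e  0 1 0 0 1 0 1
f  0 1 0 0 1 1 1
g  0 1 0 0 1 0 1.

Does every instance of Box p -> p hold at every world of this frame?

Yes

Axiom T corresponds to the accessibility relation being reflexive.
Reflexive: yes — every world is R-related to itself.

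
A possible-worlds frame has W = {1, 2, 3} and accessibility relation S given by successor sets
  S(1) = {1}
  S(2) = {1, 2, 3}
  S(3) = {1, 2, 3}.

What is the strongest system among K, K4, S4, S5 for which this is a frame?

Transitive (axiom 4): yes — every two-step S-path is closed by a direct edge.
Reflexive (axiom T): yes — every world is S-related to itself.
Euclidean (axiom 5): no — 2 S 1 and 2 S 3, but not 1 S 3.
So F validates K, K4, S4; S5 would additionally require S to be Euclidean. The strongest is S4.

S4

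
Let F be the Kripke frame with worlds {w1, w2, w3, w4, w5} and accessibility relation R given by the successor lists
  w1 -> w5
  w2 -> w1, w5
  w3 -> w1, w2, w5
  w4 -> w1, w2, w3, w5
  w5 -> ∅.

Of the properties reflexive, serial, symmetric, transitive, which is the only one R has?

Reflexive: no — w1 is not related to itself.
Serial: no — w5 has no R-successor.
Symmetric: no — w1 R w5 but not w5 R w1.
Transitive: yes — every two-step R-path is closed by a direct edge.
Only transitive holds.

transitive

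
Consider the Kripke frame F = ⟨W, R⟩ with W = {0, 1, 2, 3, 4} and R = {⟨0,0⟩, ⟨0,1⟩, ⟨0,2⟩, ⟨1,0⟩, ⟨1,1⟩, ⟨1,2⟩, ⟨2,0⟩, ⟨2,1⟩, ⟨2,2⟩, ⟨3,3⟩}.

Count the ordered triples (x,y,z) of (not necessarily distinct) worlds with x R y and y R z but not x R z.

R is transitive; there are no such tuples.

0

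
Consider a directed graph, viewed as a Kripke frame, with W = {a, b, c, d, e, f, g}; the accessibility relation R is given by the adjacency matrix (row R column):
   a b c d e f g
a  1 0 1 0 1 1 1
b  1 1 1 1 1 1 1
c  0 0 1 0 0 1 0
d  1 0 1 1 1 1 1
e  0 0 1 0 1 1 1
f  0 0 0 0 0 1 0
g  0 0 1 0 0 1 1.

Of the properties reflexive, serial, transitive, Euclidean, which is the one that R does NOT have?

Euclidean

Reflexive: yes — every world is R-related to itself.
Serial: yes — every world has a successor (e.g. a R a).
Transitive: yes — every two-step R-path is closed by a direct edge.
Euclidean: no — a R c and a R e, but not c R e.
Only Euclidean fails.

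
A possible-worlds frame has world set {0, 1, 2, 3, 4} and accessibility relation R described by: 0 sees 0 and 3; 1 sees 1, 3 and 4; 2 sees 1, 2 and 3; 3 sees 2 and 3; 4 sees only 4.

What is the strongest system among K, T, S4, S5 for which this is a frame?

T

Reflexive (axiom T): yes — every world is R-related to itself.
Transitive (axiom 4): no — 0 R 3 and 3 R 2, but not 0 R 2.
Euclidean (axiom 5): no — 1 R 3 and 1 R 4, but not 3 R 4.
So F validates K, T; S4 would additionally require R to be transitive. The strongest is T.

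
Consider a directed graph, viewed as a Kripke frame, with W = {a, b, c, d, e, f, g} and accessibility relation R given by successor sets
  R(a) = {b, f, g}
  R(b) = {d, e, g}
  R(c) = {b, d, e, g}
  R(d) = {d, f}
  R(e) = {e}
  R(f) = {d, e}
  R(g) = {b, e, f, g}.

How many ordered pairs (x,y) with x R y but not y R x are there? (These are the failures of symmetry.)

12

Enumerating: (a,b), (a,f), (a,g), (b,d), (b,e), (c,b), (c,d), (c,e), (c,g), (f,e), (g,e), (g,f).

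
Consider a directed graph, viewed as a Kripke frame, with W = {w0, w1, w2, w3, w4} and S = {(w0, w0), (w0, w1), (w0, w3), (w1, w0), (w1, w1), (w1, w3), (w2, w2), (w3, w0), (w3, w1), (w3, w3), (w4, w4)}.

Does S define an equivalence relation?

Yes

Reflexive: yes — every world is S-related to itself.
Symmetric: yes — every pair in S has its reverse in S.
Transitive: yes — every two-step S-path is closed by a direct edge.
So S is an equivalence relation.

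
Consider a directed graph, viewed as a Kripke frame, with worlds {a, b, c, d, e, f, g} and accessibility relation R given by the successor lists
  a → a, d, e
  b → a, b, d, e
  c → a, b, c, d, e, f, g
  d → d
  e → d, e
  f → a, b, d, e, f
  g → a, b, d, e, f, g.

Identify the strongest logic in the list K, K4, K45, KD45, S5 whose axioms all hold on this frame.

K4

Transitive (axiom 4): yes — every two-step R-path is closed by a direct edge.
Euclidean (axiom 5): no — a R d and a R e, but not d R e.
Serial (axiom D): yes — every world has a successor (e.g. a R a).
Reflexive (axiom T): yes — every world is R-related to itself.
So F validates K, K4; K45 would additionally require R to be Euclidean. The strongest is K4.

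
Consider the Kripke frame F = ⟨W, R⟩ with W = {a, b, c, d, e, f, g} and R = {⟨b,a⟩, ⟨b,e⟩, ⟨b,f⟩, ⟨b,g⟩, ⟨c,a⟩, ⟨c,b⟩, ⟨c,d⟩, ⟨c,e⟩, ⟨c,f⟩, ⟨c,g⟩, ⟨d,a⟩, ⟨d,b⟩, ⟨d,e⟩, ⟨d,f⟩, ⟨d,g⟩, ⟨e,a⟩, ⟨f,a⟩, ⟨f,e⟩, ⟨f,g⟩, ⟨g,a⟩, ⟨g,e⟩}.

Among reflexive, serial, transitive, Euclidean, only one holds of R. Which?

Reflexive: no — a is not related to itself.
Serial: no — a has no R-successor.
Transitive: yes — every two-step R-path is closed by a direct edge.
Euclidean: no — b R a and b R e, but not a R e.
Only transitive holds.

transitive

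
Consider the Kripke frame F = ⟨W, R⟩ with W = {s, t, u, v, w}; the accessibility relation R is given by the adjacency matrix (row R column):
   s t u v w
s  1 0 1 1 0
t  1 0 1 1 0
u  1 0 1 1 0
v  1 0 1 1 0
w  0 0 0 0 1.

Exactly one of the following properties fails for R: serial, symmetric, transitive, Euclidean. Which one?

symmetric

Serial: yes — every world has a successor (e.g. s R s).
Symmetric: no — t R s but not s R t.
Transitive: yes — every two-step R-path is closed by a direct edge.
Euclidean: yes — any two successors of a common world are R-related.
Only symmetric fails.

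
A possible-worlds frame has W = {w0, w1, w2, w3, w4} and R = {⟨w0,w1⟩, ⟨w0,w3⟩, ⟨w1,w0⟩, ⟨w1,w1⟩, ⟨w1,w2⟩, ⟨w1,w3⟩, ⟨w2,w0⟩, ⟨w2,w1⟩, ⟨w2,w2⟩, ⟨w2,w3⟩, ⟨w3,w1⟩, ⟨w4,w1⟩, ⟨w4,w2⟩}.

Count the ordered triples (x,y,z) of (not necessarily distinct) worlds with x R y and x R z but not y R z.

Enumerating: (w0,w3,w3), (w1,w0,w0), (w1,w0,w2), (w1,w3,w0), (w1,w3,w2), (w1,w3,w3), (w2,w0,w0), (w2,w0,w2), (w2,w3,w0), (w2,w3,w2), (w2,w3,w3).

11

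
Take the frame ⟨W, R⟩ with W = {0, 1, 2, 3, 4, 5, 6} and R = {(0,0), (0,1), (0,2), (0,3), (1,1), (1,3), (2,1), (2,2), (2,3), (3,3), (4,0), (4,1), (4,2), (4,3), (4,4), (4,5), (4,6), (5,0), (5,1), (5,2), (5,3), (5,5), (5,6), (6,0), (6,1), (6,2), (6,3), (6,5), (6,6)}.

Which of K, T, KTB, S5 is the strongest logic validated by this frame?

T

Reflexive (axiom T): yes — every world is R-related to itself.
Symmetric (axiom B): no — 0 R 1 but not 1 R 0.
Euclidean (axiom 5): no — 0 R 1 and 0 R 2, but not 1 R 2.
So F validates K, T; KTB would additionally require R to be symmetric. The strongest is T.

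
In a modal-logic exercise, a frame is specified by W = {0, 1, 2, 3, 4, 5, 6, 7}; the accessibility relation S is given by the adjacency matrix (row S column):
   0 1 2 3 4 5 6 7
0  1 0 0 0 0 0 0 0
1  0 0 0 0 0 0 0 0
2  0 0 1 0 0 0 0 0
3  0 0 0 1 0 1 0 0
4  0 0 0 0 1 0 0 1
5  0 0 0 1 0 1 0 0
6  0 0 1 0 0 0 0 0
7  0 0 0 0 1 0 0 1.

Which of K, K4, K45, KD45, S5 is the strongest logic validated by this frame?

Transitive (axiom 4): yes — every two-step S-path is closed by a direct edge.
Euclidean (axiom 5): yes — any two successors of a common world are S-related.
Serial (axiom D): no — 1 has no S-successor.
Reflexive (axiom T): no — 1 is not related to itself.
So F validates K, K4, K45; KD45 would additionally require S to be serial. The strongest is K45.

K45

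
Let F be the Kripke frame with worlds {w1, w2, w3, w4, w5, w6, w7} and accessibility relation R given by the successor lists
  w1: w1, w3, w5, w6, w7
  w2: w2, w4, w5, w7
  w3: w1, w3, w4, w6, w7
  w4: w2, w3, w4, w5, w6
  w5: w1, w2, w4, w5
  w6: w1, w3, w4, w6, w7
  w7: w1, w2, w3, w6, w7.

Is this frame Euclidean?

Euclidean: no — w1 R w3 and w1 R w5, but not w3 R w5.

No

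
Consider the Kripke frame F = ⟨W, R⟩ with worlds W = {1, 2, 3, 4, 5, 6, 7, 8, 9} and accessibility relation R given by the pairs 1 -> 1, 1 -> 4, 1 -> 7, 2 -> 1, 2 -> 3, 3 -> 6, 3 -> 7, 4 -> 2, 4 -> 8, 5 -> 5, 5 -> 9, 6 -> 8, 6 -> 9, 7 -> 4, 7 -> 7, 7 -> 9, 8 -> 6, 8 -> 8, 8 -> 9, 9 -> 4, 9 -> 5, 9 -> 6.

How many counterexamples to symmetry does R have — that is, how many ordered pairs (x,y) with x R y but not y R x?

Enumerating: (1,4), (1,7), (2,1), (2,3), (3,6), (3,7), (4,2), (4,8), (7,4), (7,9), (8,9), (9,4).

12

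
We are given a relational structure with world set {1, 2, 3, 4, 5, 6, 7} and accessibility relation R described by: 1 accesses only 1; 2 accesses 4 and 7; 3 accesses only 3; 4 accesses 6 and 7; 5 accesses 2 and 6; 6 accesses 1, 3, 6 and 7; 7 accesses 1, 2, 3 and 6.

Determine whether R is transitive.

No

Transitive: no — 2 R 4 and 4 R 6, but not 2 R 6.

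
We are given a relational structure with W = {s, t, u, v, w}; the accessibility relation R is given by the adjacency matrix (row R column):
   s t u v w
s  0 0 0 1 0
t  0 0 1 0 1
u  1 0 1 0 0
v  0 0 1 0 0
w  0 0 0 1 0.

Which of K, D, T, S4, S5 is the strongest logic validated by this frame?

Serial (axiom D): yes — every world has a successor (e.g. s R v).
Reflexive (axiom T): no — s is not related to itself.
Transitive (axiom 4): no — s R v and v R u, but not s R u.
Euclidean (axiom 5): no — t R u and t R w, but not u R w.
So F validates K, D; T would additionally require R to be reflexive. The strongest is D.

D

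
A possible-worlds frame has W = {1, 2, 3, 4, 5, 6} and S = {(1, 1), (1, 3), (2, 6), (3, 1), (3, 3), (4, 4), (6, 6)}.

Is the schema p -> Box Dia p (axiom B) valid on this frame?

No

Axiom B corresponds to the accessibility relation being symmetric.
Symmetric: no — 2 S 6 but not 6 S 2.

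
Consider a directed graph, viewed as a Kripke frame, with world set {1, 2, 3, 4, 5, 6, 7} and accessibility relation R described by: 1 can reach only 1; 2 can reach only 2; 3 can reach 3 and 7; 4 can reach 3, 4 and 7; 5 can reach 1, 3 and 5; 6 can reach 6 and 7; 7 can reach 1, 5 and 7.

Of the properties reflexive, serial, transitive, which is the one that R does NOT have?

Reflexive: yes — every world is R-related to itself.
Serial: yes — every world has a successor (e.g. 1 R 1).
Transitive: no — 3 R 7 and 7 R 1, but not 3 R 1.
Only transitive fails.

transitive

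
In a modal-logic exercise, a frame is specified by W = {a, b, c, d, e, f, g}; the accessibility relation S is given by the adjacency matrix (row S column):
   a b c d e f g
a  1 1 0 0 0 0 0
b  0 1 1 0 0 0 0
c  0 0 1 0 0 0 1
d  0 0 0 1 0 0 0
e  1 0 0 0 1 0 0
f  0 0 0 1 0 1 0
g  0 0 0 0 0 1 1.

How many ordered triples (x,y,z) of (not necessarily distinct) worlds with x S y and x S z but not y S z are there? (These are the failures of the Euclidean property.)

Enumerating: (a,b,a), (b,c,b), (c,g,c), (e,a,e), (f,d,f), (g,f,g).

6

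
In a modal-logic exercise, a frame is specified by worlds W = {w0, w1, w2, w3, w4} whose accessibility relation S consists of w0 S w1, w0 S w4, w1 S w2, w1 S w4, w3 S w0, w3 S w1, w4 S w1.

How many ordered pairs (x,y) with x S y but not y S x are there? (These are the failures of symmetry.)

Enumerating: (w0,w1), (w0,w4), (w1,w2), (w3,w0), (w3,w1).

5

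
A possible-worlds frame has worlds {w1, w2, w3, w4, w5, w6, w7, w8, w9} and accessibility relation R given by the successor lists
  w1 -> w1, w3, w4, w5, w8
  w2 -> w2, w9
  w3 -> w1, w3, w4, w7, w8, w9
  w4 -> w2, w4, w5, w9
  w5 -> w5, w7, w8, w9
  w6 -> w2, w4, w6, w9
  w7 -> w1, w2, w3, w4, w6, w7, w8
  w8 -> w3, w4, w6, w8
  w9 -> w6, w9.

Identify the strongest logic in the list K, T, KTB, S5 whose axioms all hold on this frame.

T

Reflexive (axiom T): yes — every world is R-related to itself.
Symmetric (axiom B): no — w1 R w4 but not w4 R w1.
Euclidean (axiom 5): no — w1 R w3 and w1 R w5, but not w3 R w5.
So F validates K, T; KTB would additionally require R to be symmetric. The strongest is T.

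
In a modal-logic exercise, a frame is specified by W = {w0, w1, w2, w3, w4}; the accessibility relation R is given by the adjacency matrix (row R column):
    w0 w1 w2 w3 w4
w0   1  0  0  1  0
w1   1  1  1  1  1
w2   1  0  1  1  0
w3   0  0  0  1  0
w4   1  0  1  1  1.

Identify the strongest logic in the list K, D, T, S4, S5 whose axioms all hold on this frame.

S4

Serial (axiom D): yes — every world has a successor (e.g. w0 R w0).
Reflexive (axiom T): yes — every world is R-related to itself.
Transitive (axiom 4): yes — every two-step R-path is closed by a direct edge.
Euclidean (axiom 5): no — w1 R w0 and w1 R w2, but not w0 R w2.
So F validates K, D, T, S4; S5 would additionally require R to be Euclidean. The strongest is S4.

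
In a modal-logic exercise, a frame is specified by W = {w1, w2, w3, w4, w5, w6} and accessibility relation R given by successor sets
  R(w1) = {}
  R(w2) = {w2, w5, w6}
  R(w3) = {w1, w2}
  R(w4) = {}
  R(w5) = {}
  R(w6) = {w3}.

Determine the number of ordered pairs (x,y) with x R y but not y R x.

5

Enumerating: (w2,w5), (w2,w6), (w3,w1), (w3,w2), (w6,w3).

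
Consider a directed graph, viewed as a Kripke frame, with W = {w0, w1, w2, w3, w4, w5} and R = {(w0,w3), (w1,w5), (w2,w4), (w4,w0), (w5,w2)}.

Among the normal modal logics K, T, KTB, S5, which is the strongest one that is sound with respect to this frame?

K

Reflexive (axiom T): no — w0 is not related to itself.
Symmetric (axiom B): no — w0 R w3 but not w3 R w0.
Euclidean (axiom 5): no — w0 R w3 and w0 R w3, but not w3 R w3.
So F validates K; T would additionally require R to be reflexive. The strongest is K.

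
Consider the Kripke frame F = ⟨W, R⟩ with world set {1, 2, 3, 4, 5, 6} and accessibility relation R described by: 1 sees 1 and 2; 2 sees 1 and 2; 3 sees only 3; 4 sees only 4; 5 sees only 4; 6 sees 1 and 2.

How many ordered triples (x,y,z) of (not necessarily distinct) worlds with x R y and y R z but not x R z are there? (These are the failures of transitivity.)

R is transitive; there are no such tuples.

0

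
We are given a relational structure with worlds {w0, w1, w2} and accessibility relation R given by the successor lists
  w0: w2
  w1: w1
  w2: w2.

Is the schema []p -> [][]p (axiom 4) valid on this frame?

Yes

By correspondence theory, 4 is valid on a frame iff R is transitive.
Transitive: yes — every two-step R-path is closed by a direct edge.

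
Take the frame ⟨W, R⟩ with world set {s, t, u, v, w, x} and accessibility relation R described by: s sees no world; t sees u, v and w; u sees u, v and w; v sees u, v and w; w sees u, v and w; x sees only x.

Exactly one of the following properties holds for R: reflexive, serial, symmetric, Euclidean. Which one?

Euclidean

Reflexive: no — s is not related to itself.
Serial: no — s has no R-successor.
Symmetric: no — t R u but not u R t.
Euclidean: yes — any two successors of a common world are R-related.
Only Euclidean holds.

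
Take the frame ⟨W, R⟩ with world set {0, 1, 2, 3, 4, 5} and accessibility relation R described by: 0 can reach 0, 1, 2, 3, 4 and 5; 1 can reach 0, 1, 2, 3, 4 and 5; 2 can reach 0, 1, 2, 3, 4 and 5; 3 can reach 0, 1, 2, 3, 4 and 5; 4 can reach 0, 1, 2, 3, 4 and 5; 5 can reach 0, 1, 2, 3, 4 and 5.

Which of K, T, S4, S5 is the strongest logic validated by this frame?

S5

Reflexive (axiom T): yes — every world is R-related to itself.
Transitive (axiom 4): yes — every two-step R-path is closed by a direct edge.
Euclidean (axiom 5): yes — any two successors of a common world are R-related.
So F validates K, T, S4, S5. The strongest is S5.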